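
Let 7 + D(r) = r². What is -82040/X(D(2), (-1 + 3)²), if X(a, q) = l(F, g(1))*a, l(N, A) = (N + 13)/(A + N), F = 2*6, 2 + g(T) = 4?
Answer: 229712/15 ≈ 15314.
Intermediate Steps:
D(r) = -7 + r²
g(T) = 2 (g(T) = -2 + 4 = 2)
F = 12
l(N, A) = (13 + N)/(A + N)
X(a, q) = 25*a/14 (X(a, q) = ((13 + 12)/(2 + 12))*a = (25/14)*a = ((1/14)*25)*a = 25*a/14)
-82040/X(D(2), (-1 + 3)²) = -82040*14/(25*(-7 + 2²)) = -82040*14/(25*(-7 + 4)) = -82040/((25/14)*(-3)) = -82040/(-75/14) = -82040*(-14/75) = 229712/15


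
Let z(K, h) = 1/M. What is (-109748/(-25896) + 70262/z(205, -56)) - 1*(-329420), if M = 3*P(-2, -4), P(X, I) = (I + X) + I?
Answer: -11513593123/6474 ≈ -1.7784e+6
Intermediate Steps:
P(X, I) = X + 2*I
M = -30 (M = 3*(-2 + 2*(-4)) = 3*(-2 - 8) = 3*(-10) = -30)
z(K, h) = -1/30 (z(K, h) = 1/(-30) = -1/30)
(-109748/(-25896) + 70262/z(205, -56)) - 1*(-329420) = (-109748/(-25896) + 70262/(-1/30)) - 1*(-329420) = (-109748*(-1/25896) + 70262*(-30)) + 329420 = (27437/6474 - 2107860) + 329420 = -13646258203/6474 + 329420 = -11513593123/6474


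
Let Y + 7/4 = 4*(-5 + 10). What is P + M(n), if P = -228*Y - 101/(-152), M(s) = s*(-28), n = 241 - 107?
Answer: -1202675/152 ≈ -7912.3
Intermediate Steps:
Y = 73/4 (Y = -7/4 + 4*(-5 + 10) = -7/4 + 4*5 = -7/4 + 20 = 73/4 ≈ 18.250)
n = 134
M(s) = -28*s
P = -632371/152 (P = -228*73/4 - 101/(-152) = -4161 - 101*(-1/152) = -4161 + 101/152 = -632371/152 ≈ -4160.3)
P + M(n) = -632371/152 - 28*134 = -632371/152 - 3752 = -1202675/152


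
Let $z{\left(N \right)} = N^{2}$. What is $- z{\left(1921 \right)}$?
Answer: $-3690241$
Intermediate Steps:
$- z{\left(1921 \right)} = - 1921^{2} = \left(-1\right) 3690241 = -3690241$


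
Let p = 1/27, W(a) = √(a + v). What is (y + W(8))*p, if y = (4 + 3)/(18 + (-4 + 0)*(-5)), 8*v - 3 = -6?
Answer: 7/1026 + √122/108 ≈ 0.10909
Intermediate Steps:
v = -3/8 (v = 3/8 + (⅛)*(-6) = 3/8 - ¾ = -3/8 ≈ -0.37500)
y = 7/38 (y = 7/(18 - 4*(-5)) = 7/(18 + 20) = 7/38 ≈ 0.18421)
W(a) = √(-3/8 + a) (W(a) = √(a - 3/8) = √(-3/8 + a))
p = 1/27 ≈ 0.037037
(y + W(8))*p = (7/38 + √(-6 + 16*8)/4)*(1/27) = (7/38 + √(-6 + 128)/4)*(1/27) = (7/38 + √122/4)*(1/27) = 7/1026 + √122/108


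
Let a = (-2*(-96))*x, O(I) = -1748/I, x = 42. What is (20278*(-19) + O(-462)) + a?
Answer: -87136484/231 ≈ -3.7721e+5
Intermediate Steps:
a = 8064 (a = -2*(-96)*42 = 192*42 = 8064)
(20278*(-19) + O(-462)) + a = (20278*(-19) - 1748/(-462)) + 8064 = (-385282 - 1748*(-1/462)) + 8064 = (-385282 + 874/231) + 8064 = -88999268/231 + 8064 = -87136484/231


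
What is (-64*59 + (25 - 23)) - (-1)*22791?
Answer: 19017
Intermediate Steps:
(-64*59 + (25 - 23)) - (-1)*22791 = (-3776 + 2) - 1*(-22791) = -3774 + 22791 = 19017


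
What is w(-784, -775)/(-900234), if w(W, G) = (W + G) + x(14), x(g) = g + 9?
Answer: 256/150039 ≈ 0.0017062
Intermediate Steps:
x(g) = 9 + g
w(W, G) = 23 + G + W (w(W, G) = (W + G) + (9 + 14) = (G + W) + 23 = 23 + G + W)
w(-784, -775)/(-900234) = (23 - 775 - 784)/(-900234) = -1536*(-1/900234) = 256/150039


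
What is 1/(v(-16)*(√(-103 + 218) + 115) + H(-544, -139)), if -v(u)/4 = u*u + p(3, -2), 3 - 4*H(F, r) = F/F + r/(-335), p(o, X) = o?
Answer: -213927072460/25265557456066761 + 1860241600*√115/25265557456066761 ≈ -7.6776e-6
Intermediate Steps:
H(F, r) = ½ + r/1340 (H(F, r) = ¾ - (F/F + r/(-335))/4 = ¾ - (1 + r*(-1/335))/4 = ¾ - (1 - r/335)/4 = ¾ + (-¼ + r/1340) = ½ + r/1340)
v(u) = -12 - 4*u² (v(u) = -4*(u*u + 3) = -4*(u² + 3) = -4*(3 + u²) = -12 - 4*u²)
1/(v(-16)*(√(-103 + 218) + 115) + H(-544, -139)) = 1/((-12 - 4*(-16)²)*(√(-103 + 218) + 115) + (½ + (1/1340)*(-139))) = 1/((-12 - 4*256)*(√115 + 115) + (½ - 139/1340)) = 1/((-12 - 1024)*(115 + √115) + 531/1340) = 1/(-1036*(115 + √115) + 531/1340) = 1/((-119140 - 1036*√115) + 531/1340) = 1/(-159647069/1340 - 1036*√115)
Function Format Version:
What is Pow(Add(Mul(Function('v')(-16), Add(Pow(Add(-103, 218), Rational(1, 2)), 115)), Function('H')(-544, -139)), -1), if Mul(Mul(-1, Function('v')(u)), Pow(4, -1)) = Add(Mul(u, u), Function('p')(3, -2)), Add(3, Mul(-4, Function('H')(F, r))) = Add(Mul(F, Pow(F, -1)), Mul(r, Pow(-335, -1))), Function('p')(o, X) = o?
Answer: Add(Rational(-213927072460, 25265557456066761), Mul(Rational(1860241600, 25265557456066761), Pow(115, Rational(1, 2)))) ≈ -7.6776e-6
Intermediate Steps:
Function('H')(F, r) = Add(Rational(1, 2), Mul(Rational(1, 1340), r)) (Function('H')(F, r) = Add(Rational(3, 4), Mul(Rational(-1, 4), Add(Mul(F, Pow(F, -1)), Mul(r, Pow(-335, -1))))) = Add(Rational(3, 4), Mul(Rational(-1, 4), Add(1, Mul(r, Rational(-1, 335))))) = Add(Rational(3, 4), Mul(Rational(-1, 4), Add(1, Mul(Rational(-1, 335), r)))) = Add(Rational(3, 4), Add(Rational(-1, 4), Mul(Rational(1, 1340), r))) = Add(Rational(1, 2), Mul(Rational(1, 1340), r)))
Function('v')(u) = Add(-12, Mul(-4, Pow(u, 2))) (Function('v')(u) = Mul(-4, Add(Mul(u, u), 3)) = Mul(-4, Add(Pow(u, 2), 3)) = Mul(-4, Add(3, Pow(u, 2))) = Add(-12, Mul(-4, Pow(u, 2))))
Pow(Add(Mul(Function('v')(-16), Add(Pow(Add(-103, 218), Rational(1, 2)), 115)), Function('H')(-544, -139)), -1) = Pow(Add(Mul(Add(-12, Mul(-4, Pow(-16, 2))), Add(Pow(Add(-103, 218), Rational(1, 2)), 115)), Add(Rational(1, 2), Mul(Rational(1, 1340), -139))), -1) = Pow(Add(Mul(Add(-12, Mul(-4, 256)), Add(Pow(115, Rational(1, 2)), 115)), Add(Rational(1, 2), Rational(-139, 1340))), -1) = Pow(Add(Mul(Add(-12, -1024), Add(115, Pow(115, Rational(1, 2)))), Rational(531, 1340)), -1) = Pow(Add(Mul(-1036, Add(115, Pow(115, Rational(1, 2)))), Rational(531, 1340)), -1) = Pow(Add(Add(-119140, Mul(-1036, Pow(115, Rational(1, 2)))), Rational(531, 1340)), -1) = Pow(Add(Rational(-159647069, 1340), Mul(-1036, Pow(115, Rational(1, 2)))), -1)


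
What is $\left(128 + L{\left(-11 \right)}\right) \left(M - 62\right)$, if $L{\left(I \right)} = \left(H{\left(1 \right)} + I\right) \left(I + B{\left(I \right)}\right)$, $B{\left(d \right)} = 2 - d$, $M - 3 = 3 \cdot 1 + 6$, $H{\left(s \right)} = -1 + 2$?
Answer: $-5400$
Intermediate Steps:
$H{\left(s \right)} = 1$
$M = 12$ ($M = 3 + \left(3 \cdot 1 + 6\right) = 3 + \left(3 + 6\right) = 3 + 9 = 12$)
$L{\left(I \right)} = 2 + 2 I$ ($L{\left(I \right)} = \left(1 + I\right) \left(I - \left(-2 + I\right)\right) = \left(1 + I\right) 2 = 2 + 2 I$)
$\left(128 + L{\left(-11 \right)}\right) \left(M - 62\right) = \left(128 + \left(2 + 2 \left(-11\right)\right)\right) \left(12 - 62\right) = \left(128 + \left(2 - 22\right)\right) \left(12 - 62\right) = \left(128 - 20\right) \left(-50\right) = 108 \left(-50\right) = -5400$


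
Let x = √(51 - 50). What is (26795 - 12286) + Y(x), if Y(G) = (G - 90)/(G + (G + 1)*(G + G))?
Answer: 72456/5 ≈ 14491.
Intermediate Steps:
x = 1 (x = √1 = 1)
Y(G) = (-90 + G)/(G + 2*G*(1 + G)) (Y(G) = (-90 + G)/(G + (1 + G)*(2*G)) = (-90 + G)/(G + 2*G*(1 + G)))
(26795 - 12286) + Y(x) = (26795 - 12286) + (-90 + 1)/(1*(3 + 2*1)) = 14509 + 1*(-89)/(3 + 2) = 14509 + 1*(-89)/5 = 14509 + 1*(⅕)*(-89) = 14509 - 89/5 = 72456/5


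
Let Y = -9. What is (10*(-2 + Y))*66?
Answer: -7260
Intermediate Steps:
(10*(-2 + Y))*66 = (10*(-2 - 9))*66 = (10*(-11))*66 = -110*66 = -7260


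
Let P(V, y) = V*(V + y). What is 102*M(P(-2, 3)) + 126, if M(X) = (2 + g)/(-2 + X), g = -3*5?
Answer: 915/2 ≈ 457.50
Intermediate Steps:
g = -15
M(X) = -13/(-2 + X) (M(X) = (2 - 15)/(-2 + X) = -13/(-2 + X))
102*M(P(-2, 3)) + 126 = 102*(-13/(-2 - 2*(-2 + 3))) + 126 = 102*(-13/(-2 - 2*1)) + 126 = 102*(-13/(-2 - 2)) + 126 = 102*(-13/(-4)) + 126 = 102*(-13*(-¼)) + 126 = 102*(13/4) + 126 = 663/2 + 126 = 915/2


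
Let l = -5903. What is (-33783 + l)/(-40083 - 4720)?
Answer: 39686/44803 ≈ 0.88579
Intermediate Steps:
(-33783 + l)/(-40083 - 4720) = (-33783 - 5903)/(-40083 - 4720) = -39686/(-44803) = -39686*(-1/44803) = 39686/44803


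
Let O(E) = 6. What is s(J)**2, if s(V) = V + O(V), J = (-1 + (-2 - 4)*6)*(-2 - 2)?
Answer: 23716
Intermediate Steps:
J = 148 (J = (-1 - 6*6)*(-4) = (-1 - 36)*(-4) = -37*(-4) = 148)
s(V) = 6 + V (s(V) = V + 6 = 6 + V)
s(J)**2 = (6 + 148)**2 = 154**2 = 23716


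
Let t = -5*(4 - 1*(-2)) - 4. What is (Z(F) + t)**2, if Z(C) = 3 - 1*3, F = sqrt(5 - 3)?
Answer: 1156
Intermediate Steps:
F = sqrt(2) ≈ 1.4142
t = -34 (t = -5*(4 + 2) - 4 = -5*6 - 4 = -30 - 4 = -34)
Z(C) = 0 (Z(C) = 3 - 3 = 0)
(Z(F) + t)**2 = (0 - 34)**2 = (-34)**2 = 1156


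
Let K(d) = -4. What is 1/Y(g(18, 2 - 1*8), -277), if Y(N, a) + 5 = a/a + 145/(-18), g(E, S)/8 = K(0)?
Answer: -18/217 ≈ -0.082949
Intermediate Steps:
g(E, S) = -32 (g(E, S) = 8*(-4) = -32)
Y(N, a) = -217/18 (Y(N, a) = -5 + (a/a + 145/(-18)) = -5 + (1 + 145*(-1/18)) = -5 + (1 - 145/18) = -5 - 127/18 = -217/18)
1/Y(g(18, 2 - 1*8), -277) = 1/(-217/18) = -18/217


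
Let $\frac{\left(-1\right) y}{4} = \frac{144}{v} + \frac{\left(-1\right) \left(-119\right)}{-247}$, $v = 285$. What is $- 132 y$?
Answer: $\frac{15312}{1235} \approx 12.398$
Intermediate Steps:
$y = - \frac{116}{1235}$ ($y = - 4 \left(\frac{144}{285} + \frac{\left(-1\right) \left(-119\right)}{-247}\right) = - 4 \left(144 \cdot \frac{1}{285} + 119 \left(- \frac{1}{247}\right)\right) = - 4 \left(\frac{48}{95} - \frac{119}{247}\right) = \left(-4\right) \frac{29}{1235} = - \frac{116}{1235} \approx -0.093927$)
$- 132 y = \left(-132\right) \left(- \frac{116}{1235}\right) = \frac{15312}{1235}$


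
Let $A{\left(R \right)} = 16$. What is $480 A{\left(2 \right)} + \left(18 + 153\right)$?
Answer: $7851$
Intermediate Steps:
$480 A{\left(2 \right)} + \left(18 + 153\right) = 480 \cdot 16 + \left(18 + 153\right) = 7680 + 171 = 7851$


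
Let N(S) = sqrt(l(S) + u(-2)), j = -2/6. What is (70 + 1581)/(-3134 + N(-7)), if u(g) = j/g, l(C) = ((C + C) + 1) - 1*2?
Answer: -31045404/58931825 - 1651*I*sqrt(534)/58931825 ≈ -0.5268 - 0.00064739*I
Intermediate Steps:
j = -1/3 (j = -2*1/6 = -1/3 ≈ -0.33333)
l(C) = -1 + 2*C (l(C) = (2*C + 1) - 2 = (1 + 2*C) - 2 = -1 + 2*C)
u(g) = -1/(3*g)
N(S) = sqrt(-5/6 + 2*S) (N(S) = sqrt((-1 + 2*S) - 1/3/(-2)) = sqrt((-1 + 2*S) - 1/3*(-1/2)) = sqrt((-1 + 2*S) + 1/6) = sqrt(-5/6 + 2*S))
(70 + 1581)/(-3134 + N(-7)) = (70 + 1581)/(-3134 + sqrt(-30 + 72*(-7))/6) = 1651/(-3134 + sqrt(-30 - 504)/6) = 1651/(-3134 + sqrt(-534)/6) = 1651/(-3134 + (I*sqrt(534))/6) = 1651/(-3134 + I*sqrt(534)/6)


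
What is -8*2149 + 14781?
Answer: -2411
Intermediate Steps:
-8*2149 + 14781 = -17192 + 14781 = -2411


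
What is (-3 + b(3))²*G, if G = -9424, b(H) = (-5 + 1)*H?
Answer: -2120400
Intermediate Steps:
b(H) = -4*H
(-3 + b(3))²*G = (-3 - 4*3)²*(-9424) = (-3 - 12)²*(-9424) = (-15)²*(-9424) = 225*(-9424) = -2120400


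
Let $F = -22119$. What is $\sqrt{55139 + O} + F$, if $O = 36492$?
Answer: $-22119 + \sqrt{91631} \approx -21816.0$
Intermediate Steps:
$\sqrt{55139 + O} + F = \sqrt{55139 + 36492} - 22119 = \sqrt{91631} - 22119 = -22119 + \sqrt{91631}$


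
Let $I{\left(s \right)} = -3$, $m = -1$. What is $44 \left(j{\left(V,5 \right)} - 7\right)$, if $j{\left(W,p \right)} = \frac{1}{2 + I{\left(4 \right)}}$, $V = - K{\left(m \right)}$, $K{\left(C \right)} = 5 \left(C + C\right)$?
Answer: $-352$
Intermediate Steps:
$K{\left(C \right)} = 10 C$ ($K{\left(C \right)} = 5 \cdot 2 C = 10 C$)
$V = 10$ ($V = - 10 \left(-1\right) = \left(-1\right) \left(-10\right) = 10$)
$j{\left(W,p \right)} = -1$ ($j{\left(W,p \right)} = \frac{1}{2 - 3} = \frac{1}{-1} = -1$)
$44 \left(j{\left(V,5 \right)} - 7\right) = 44 \left(-1 - 7\right) = 44 \left(-8\right) = -352$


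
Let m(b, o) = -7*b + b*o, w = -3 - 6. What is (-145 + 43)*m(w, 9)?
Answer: 1836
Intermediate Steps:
w = -9
(-145 + 43)*m(w, 9) = (-145 + 43)*(-9*(-7 + 9)) = -(-918)*2 = -102*(-18) = 1836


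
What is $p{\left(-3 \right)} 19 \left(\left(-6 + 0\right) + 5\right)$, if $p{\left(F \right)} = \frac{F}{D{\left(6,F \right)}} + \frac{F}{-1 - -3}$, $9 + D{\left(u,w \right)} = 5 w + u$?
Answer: $\frac{76}{3} \approx 25.333$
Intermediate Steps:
$D{\left(u,w \right)} = -9 + u + 5 w$ ($D{\left(u,w \right)} = -9 + \left(5 w + u\right) = -9 + \left(u + 5 w\right) = -9 + u + 5 w$)
$p{\left(F \right)} = \frac{F}{2} + \frac{F}{-3 + 5 F}$ ($p{\left(F \right)} = \frac{F}{-9 + 6 + 5 F} + \frac{F}{-1 - -3} = \frac{F}{-3 + 5 F} + \frac{F}{-1 + 3} = \frac{F}{-3 + 5 F} + \frac{F}{2} = \frac{F}{2} + \frac{F}{-3 + 5 F}$)
$p{\left(-3 \right)} 19 \left(\left(-6 + 0\right) + 5\right) = \frac{1}{2} \left(-3\right) \frac{1}{-3 + 5 \left(-3\right)} \left(-1 + 5 \left(-3\right)\right) 19 \left(\left(-6 + 0\right) + 5\right) = \frac{1}{2} \left(-3\right) \frac{1}{-3 - 15} \left(-1 - 15\right) 19 \left(-6 + 5\right) = \frac{1}{2} \left(-3\right) \frac{1}{-18} \left(-16\right) 19 \left(-1\right) = \frac{1}{2} \left(-3\right) \left(- \frac{1}{18}\right) \left(-16\right) 19 \left(-1\right) = \left(- \frac{4}{3}\right) 19 \left(-1\right) = \left(- \frac{76}{3}\right) \left(-1\right) = \frac{76}{3}$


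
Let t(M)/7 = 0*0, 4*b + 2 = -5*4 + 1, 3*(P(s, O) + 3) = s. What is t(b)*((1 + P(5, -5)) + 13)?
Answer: 0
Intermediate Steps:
P(s, O) = -3 + s/3
b = -21/4 (b = -½ + (-5*4 + 1)/4 = -½ + (-20 + 1)/4 = -½ + (¼)*(-19) = -½ - 19/4 = -21/4 ≈ -5.2500)
t(M) = 0 (t(M) = 7*(0*0) = 7*0 = 0)
t(b)*((1 + P(5, -5)) + 13) = 0*((1 + (-3 + (⅓)*5)) + 13) = 0*((1 + (-3 + 5/3)) + 13) = 0*((1 - 4/3) + 13) = 0*(-⅓ + 13) = 0*(38/3) = 0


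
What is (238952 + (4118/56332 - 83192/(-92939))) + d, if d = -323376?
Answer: -220995848095303/2617719874 ≈ -84423.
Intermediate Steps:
(238952 + (4118/56332 - 83192/(-92939))) + d = (238952 + (4118/56332 - 83192/(-92939))) - 323376 = (238952 + (4118*(1/56332) - 83192*(-1/92939))) - 323376 = (238952 + (2059/28166 + 83192/92939)) - 323376 = (238952 + 2534547273/2617719874) - 323376 = 625511933879321/2617719874 - 323376 = -220995848095303/2617719874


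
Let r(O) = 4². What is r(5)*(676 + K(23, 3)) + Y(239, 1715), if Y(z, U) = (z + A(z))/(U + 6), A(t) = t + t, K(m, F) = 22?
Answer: 19220845/1721 ≈ 11168.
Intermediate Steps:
A(t) = 2*t
r(O) = 16
Y(z, U) = 3*z/(6 + U) (Y(z, U) = (z + 2*z)/(U + 6) = (3*z)/(6 + U) = 3*z/(6 + U))
r(5)*(676 + K(23, 3)) + Y(239, 1715) = 16*(676 + 22) + 3*239/(6 + 1715) = 16*698 + 3*239/1721 = 11168 + 3*239*(1/1721) = 11168 + 717/1721 = 19220845/1721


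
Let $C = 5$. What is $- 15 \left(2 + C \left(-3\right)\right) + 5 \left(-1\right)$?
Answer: $190$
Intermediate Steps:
$- 15 \left(2 + C \left(-3\right)\right) + 5 \left(-1\right) = - 15 \left(2 + 5 \left(-3\right)\right) + 5 \left(-1\right) = - 15 \left(2 - 15\right) - 5 = \left(-15\right) \left(-13\right) - 5 = 195 - 5 = 190$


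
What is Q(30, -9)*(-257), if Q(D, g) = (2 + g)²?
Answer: -12593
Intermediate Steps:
Q(30, -9)*(-257) = (2 - 9)²*(-257) = (-7)²*(-257) = 49*(-257) = -12593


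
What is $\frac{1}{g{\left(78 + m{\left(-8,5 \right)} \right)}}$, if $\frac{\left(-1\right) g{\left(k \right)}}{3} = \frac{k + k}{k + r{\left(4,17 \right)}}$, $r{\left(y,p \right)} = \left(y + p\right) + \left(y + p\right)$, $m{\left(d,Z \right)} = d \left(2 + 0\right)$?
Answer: $- \frac{26}{93} \approx -0.27957$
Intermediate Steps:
$m{\left(d,Z \right)} = 2 d$ ($m{\left(d,Z \right)} = d 2 = 2 d$)
$r{\left(y,p \right)} = 2 p + 2 y$ ($r{\left(y,p \right)} = \left(p + y\right) + \left(p + y\right) = 2 p + 2 y$)
$g{\left(k \right)} = - \frac{6 k}{42 + k}$ ($g{\left(k \right)} = - 3 \frac{k + k}{k + \left(2 \cdot 17 + 2 \cdot 4\right)} = - 3 \frac{2 k}{k + \left(34 + 8\right)} = - 3 \frac{2 k}{k + 42} = - 3 \frac{2 k}{42 + k} = - \frac{6 k}{42 + k}$)
$\frac{1}{g{\left(78 + m{\left(-8,5 \right)} \right)}} = \frac{1}{\left(-6\right) \left(78 + 2 \left(-8\right)\right) \frac{1}{42 + \left(78 + 2 \left(-8\right)\right)}} = \frac{1}{\left(-6\right) \left(78 - 16\right) \frac{1}{42 + \left(78 - 16\right)}} = \frac{1}{\left(-6\right) 62 \frac{1}{42 + 62}} = \frac{1}{\left(-6\right) 62 \cdot \frac{1}{104}} = \frac{1}{- \frac{93}{26}} = - \frac{26}{93}$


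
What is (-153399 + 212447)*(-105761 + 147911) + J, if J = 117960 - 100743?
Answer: 2488890417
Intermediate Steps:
J = 17217
(-153399 + 212447)*(-105761 + 147911) + J = (-153399 + 212447)*(-105761 + 147911) + 17217 = 59048*42150 + 17217 = 2488873200 + 17217 = 2488890417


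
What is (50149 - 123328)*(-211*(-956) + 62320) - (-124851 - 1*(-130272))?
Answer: -19321895865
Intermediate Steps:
(50149 - 123328)*(-211*(-956) + 62320) - (-124851 - 1*(-130272)) = -73179*(201716 + 62320) - (-124851 + 130272) = -73179*264036 - 1*5421 = -19321890444 - 5421 = -19321895865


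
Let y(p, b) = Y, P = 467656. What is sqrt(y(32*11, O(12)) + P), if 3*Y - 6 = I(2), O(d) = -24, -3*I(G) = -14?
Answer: 2*sqrt(1052234)/3 ≈ 683.86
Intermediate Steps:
I(G) = 14/3 (I(G) = -1/3*(-14) = 14/3)
Y = 32/9 (Y = 2 + (1/3)*(14/3) = 2 + 14/9 = 32/9 ≈ 3.5556)
y(p, b) = 32/9
sqrt(y(32*11, O(12)) + P) = sqrt(32/9 + 467656) = sqrt(4208936/9) = 2*sqrt(1052234)/3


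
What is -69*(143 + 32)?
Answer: -12075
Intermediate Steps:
-69*(143 + 32) = -69*175 = -12075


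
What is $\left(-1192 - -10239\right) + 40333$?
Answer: $49380$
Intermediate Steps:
$\left(-1192 - -10239\right) + 40333 = \left(-1192 + 10239\right) + 40333 = 9047 + 40333 = 49380$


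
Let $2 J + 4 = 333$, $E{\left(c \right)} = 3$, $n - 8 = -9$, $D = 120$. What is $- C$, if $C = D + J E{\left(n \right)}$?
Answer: $- \frac{1227}{2} \approx -613.5$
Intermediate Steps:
$n = -1$ ($n = 8 - 9 = -1$)
$J = \frac{329}{2}$ ($J = -2 + \frac{1}{2} \cdot 333 = -2 + \frac{333}{2} = \frac{329}{2} \approx 164.5$)
$C = \frac{1227}{2}$ ($C = 120 + \frac{329}{2} \cdot 3 = 120 + \frac{987}{2} = \frac{1227}{2} \approx 613.5$)
$- C = \left(-1\right) \frac{1227}{2} = - \frac{1227}{2}$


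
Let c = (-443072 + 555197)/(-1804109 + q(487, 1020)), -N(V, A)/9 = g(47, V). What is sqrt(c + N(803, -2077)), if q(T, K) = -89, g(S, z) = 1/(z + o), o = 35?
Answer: I*sqrt(10413195983080473)/377979481 ≈ 0.26998*I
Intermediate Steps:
g(S, z) = 1/(35 + z) (g(S, z) = 1/(z + 35) = 1/(35 + z))
N(V, A) = -9/(35 + V)
c = -112125/1804198 (c = (-443072 + 555197)/(-1804109 - 89) = 112125/(-1804198) = 112125*(-1/1804198) = -112125/1804198 ≈ -0.062147)
sqrt(c + N(803, -2077)) = sqrt(-112125/1804198 - 9/(35 + 803)) = sqrt(-112125/1804198 - 9/838) = sqrt(-27549633/377979481) = I*sqrt(10413195983080473)/377979481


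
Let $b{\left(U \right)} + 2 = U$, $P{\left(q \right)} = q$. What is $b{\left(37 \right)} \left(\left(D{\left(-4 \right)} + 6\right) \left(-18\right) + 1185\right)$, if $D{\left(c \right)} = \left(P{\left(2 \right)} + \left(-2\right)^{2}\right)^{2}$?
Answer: $15015$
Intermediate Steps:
$b{\left(U \right)} = -2 + U$
$D{\left(c \right)} = 36$ ($D{\left(c \right)} = \left(2 + \left(-2\right)^{2}\right)^{2} = \left(2 + 4\right)^{2} = 6^{2} = 36$)
$b{\left(37 \right)} \left(\left(D{\left(-4 \right)} + 6\right) \left(-18\right) + 1185\right) = \left(-2 + 37\right) \left(\left(36 + 6\right) \left(-18\right) + 1185\right) = 35 \left(42 \left(-18\right) + 1185\right) = 35 \left(-756 + 1185\right) = 35 \cdot 429 = 15015$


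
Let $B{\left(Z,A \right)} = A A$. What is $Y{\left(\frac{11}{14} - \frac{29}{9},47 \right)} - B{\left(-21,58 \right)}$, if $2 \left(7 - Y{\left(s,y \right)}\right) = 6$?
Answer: $-3360$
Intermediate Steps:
$Y{\left(s,y \right)} = 4$ ($Y{\left(s,y \right)} = 7 - 3 = 4$)
$B{\left(Z,A \right)} = A^{2}$
$Y{\left(\frac{11}{14} - \frac{29}{9},47 \right)} - B{\left(-21,58 \right)} = 4 - 58^{2} = 4 - 3364 = -3360$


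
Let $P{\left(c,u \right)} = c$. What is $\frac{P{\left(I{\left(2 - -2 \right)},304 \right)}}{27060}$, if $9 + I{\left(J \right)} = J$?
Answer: $- \frac{1}{5412} \approx -0.00018477$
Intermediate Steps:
$I{\left(J \right)} = -9 + J$
$\frac{P{\left(I{\left(2 - -2 \right)},304 \right)}}{27060} = \frac{-9 + \left(2 - -2\right)}{27060} = \left(-9 + \left(2 + 2\right)\right) \frac{1}{27060} = \left(-9 + 4\right) \frac{1}{27060} = \left(-5\right) \frac{1}{27060} = - \frac{1}{5412}$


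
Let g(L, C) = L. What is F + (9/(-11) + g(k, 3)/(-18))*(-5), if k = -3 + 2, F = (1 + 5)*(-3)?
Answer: -2809/198 ≈ -14.187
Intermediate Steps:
F = -18 (F = 6*(-3) = -18)
k = -1
F + (9/(-11) + g(k, 3)/(-18))*(-5) = -18 + (9/(-11) - 1/(-18))*(-5) = -18 + (9*(-1/11) - 1*(-1/18))*(-5) = -18 + (-9/11 + 1/18)*(-5) = -18 - 151/198*(-5) = -18 + 755/198 = -2809/198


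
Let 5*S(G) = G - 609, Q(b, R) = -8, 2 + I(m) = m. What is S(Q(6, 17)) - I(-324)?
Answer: 1013/5 ≈ 202.60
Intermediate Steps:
I(m) = -2 + m
S(G) = -609/5 + G/5 (S(G) = (G - 609)/5 = (-609 + G)/5 = -609/5 + G/5)
S(Q(6, 17)) - I(-324) = (-609/5 + (⅕)*(-8)) - (-2 - 324) = (-609/5 - 8/5) - 1*(-326) = -617/5 + 326 = 1013/5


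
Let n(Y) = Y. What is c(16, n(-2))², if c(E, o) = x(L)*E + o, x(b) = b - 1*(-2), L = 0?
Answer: 900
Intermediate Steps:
x(b) = 2 + b (x(b) = b + 2 = 2 + b)
c(E, o) = o + 2*E (c(E, o) = (2 + 0)*E + o = 2*E + o = o + 2*E)
c(16, n(-2))² = (-2 + 2*16)² = (-2 + 32)² = 30² = 900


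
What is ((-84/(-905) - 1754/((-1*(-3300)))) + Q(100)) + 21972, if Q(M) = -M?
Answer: 6531941783/298650 ≈ 21872.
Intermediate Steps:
((-84/(-905) - 1754/((-1*(-3300)))) + Q(100)) + 21972 = ((-84/(-905) - 1754/((-1*(-3300)))) - 1*100) + 21972 = ((-84*(-1/905) - 1754/3300) - 100) + 21972 = ((84/905 - 1754*1/3300) - 100) + 21972 = ((84/905 - 877/1650) - 100) + 21972 = (-131017/298650 - 100) + 21972 = -29996017/298650 + 21972 = 6531941783/298650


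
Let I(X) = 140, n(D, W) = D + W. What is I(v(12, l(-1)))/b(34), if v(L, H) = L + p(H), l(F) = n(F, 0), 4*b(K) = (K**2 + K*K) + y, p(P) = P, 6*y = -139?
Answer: 3360/13733 ≈ 0.24467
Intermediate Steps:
y = -139/6 (y = (1/6)*(-139) = -139/6 ≈ -23.167)
b(K) = -139/24 + K**2/2 (b(K) = ((K**2 + K*K) - 139/6)/4 = ((K**2 + K**2) - 139/6)/4 = (2*K**2 - 139/6)/4 = (-139/6 + 2*K**2)/4 = -139/24 + K**2/2)
l(F) = F (l(F) = F + 0 = F)
v(L, H) = H + L (v(L, H) = L + H = H + L)
I(v(12, l(-1)))/b(34) = 140/(-139/24 + (1/2)*34**2) = 140/(-139/24 + (1/2)*1156) = 140/(-139/24 + 578) = 140/(13733/24) = 140*(24/13733) = 3360/13733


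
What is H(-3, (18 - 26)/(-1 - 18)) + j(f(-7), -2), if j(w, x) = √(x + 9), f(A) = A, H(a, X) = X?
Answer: 8/19 + √7 ≈ 3.0668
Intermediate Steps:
j(w, x) = √(9 + x)
H(-3, (18 - 26)/(-1 - 18)) + j(f(-7), -2) = (18 - 26)/(-1 - 18) + √(9 - 2) = -8/(-19) + √7 = -8*(-1/19) + √7 = 8/19 + √7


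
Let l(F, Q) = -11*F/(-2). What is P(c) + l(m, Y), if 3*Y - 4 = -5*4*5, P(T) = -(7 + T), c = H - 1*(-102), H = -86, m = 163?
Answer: 1747/2 ≈ 873.50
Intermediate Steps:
c = 16 (c = -86 - 1*(-102) = -86 + 102 = 16)
P(T) = -7 - T
Y = -32 (Y = 4/3 + (-5*4*5)/3 = 4/3 + (-20*5)/3 = 4/3 + (1/3)*(-100) = 4/3 - 100/3 = -32)
l(F, Q) = 11*F/2 (l(F, Q) = -11*F*(-1)/2 = -(-11)*F/2 = 11*F/2)
P(c) + l(m, Y) = (-7 - 1*16) + (11/2)*163 = (-7 - 16) + 1793/2 = -23 + 1793/2 = 1747/2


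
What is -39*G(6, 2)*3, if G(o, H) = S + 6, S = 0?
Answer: -702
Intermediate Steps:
G(o, H) = 6 (G(o, H) = 0 + 6 = 6)
-39*G(6, 2)*3 = -39*6*3 = -234*3 = -702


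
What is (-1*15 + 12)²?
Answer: 9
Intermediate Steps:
(-1*15 + 12)² = (-15 + 12)² = (-3)² = 9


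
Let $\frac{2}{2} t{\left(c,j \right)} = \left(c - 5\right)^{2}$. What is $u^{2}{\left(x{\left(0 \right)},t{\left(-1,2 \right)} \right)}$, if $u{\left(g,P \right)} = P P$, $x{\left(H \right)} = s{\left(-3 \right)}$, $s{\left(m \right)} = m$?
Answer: $1679616$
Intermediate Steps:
$t{\left(c,j \right)} = \left(-5 + c\right)^{2}$ ($t{\left(c,j \right)} = \left(c - 5\right)^{2} = \left(-5 + c\right)^{2}$)
$x{\left(H \right)} = -3$
$u{\left(g,P \right)} = P^{2}$
$u^{2}{\left(x{\left(0 \right)},t{\left(-1,2 \right)} \right)} = \left(\left(\left(-5 - 1\right)^{2}\right)^{2}\right)^{2} = \left(\left(\left(-6\right)^{2}\right)^{2}\right)^{2} = \left(36^{2}\right)^{2} = 1296^{2} = 1679616$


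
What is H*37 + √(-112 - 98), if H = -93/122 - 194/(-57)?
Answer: 679579/6954 + I*√210 ≈ 97.725 + 14.491*I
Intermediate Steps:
H = 18367/6954 (H = -93*1/122 - 194*(-1/57) = -93/122 + 194/57 = 18367/6954 ≈ 2.6412)
H*37 + √(-112 - 98) = (18367/6954)*37 + √(-112 - 98) = 679579/6954 + √(-210) = 679579/6954 + I*√210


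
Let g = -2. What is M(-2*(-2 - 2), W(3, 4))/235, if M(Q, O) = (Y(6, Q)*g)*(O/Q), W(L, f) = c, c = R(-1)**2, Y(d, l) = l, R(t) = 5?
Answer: -10/47 ≈ -0.21277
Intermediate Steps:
c = 25 (c = 5**2 = 25)
W(L, f) = 25
M(Q, O) = -2*O (M(Q, O) = (Q*(-2))*(O/Q) = (-2*Q)*(O/Q) = -2*O)
M(-2*(-2 - 2), W(3, 4))/235 = -2*25/235 = -50*1/235 = -10/47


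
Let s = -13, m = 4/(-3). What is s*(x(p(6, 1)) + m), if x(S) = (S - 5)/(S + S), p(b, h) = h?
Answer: 130/3 ≈ 43.333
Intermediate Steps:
x(S) = (-5 + S)/(2*S) (x(S) = (-5 + S)/((2*S)) = (-5 + S)*(1/(2*S)) = (-5 + S)/(2*S))
m = -4/3 (m = 4*(-⅓) = -4/3 ≈ -1.3333)
s*(x(p(6, 1)) + m) = -13*((½)*(-5 + 1)/1 - 4/3) = -13*((½)*1*(-4) - 4/3) = -13*(-2 - 4/3) = -13*(-10/3) = 130/3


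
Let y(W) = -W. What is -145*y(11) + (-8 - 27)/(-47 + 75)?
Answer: 6375/4 ≈ 1593.8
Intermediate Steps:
-145*y(11) + (-8 - 27)/(-47 + 75) = -(-145)*11 + (-8 - 27)/(-47 + 75) = -145*(-11) - 35/28 = 1595 - 35*1/28 = 1595 - 5/4 = 6375/4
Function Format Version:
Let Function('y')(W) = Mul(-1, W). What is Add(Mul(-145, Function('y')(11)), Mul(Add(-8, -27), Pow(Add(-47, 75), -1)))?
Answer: Rational(6375, 4) ≈ 1593.8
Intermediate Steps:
Add(Mul(-145, Function('y')(11)), Mul(Add(-8, -27), Pow(Add(-47, 75), -1))) = Add(Mul(-145, Mul(-1, 11)), Mul(Add(-8, -27), Pow(Add(-47, 75), -1))) = Add(Mul(-145, -11), Mul(-35, Pow(28, -1))) = Add(1595, Mul(-35, Rational(1, 28))) = Add(1595, Rational(-5, 4)) = Rational(6375, 4)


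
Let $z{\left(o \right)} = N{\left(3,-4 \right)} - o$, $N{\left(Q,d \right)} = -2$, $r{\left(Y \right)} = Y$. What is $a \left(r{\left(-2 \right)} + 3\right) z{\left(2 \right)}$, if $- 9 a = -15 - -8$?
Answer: $- \frac{28}{9} \approx -3.1111$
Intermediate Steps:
$a = \frac{7}{9}$ ($a = - \frac{-15 - -8}{9} = - \frac{-15 + 8}{9} = \left(- \frac{1}{9}\right) \left(-7\right) = \frac{7}{9} \approx 0.77778$)
$z{\left(o \right)} = -2 - o$
$a \left(r{\left(-2 \right)} + 3\right) z{\left(2 \right)} = \frac{7 \left(-2 + 3\right)}{9} \left(-2 - 2\right) = \frac{7}{9} \cdot 1 \left(-2 - 2\right) = \frac{7}{9} \left(-4\right) = - \frac{28}{9}$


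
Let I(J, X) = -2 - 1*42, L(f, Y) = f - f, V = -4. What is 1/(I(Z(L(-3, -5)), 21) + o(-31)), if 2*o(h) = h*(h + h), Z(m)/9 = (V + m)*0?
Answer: 1/917 ≈ 0.0010905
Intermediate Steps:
L(f, Y) = 0
Z(m) = 0 (Z(m) = 9*((-4 + m)*0) = 9*0 = 0)
I(J, X) = -44 (I(J, X) = -2 - 42 = -44)
o(h) = h² (o(h) = (h*(h + h))/2 = (h*(2*h))/2 = (2*h²)/2 = h²)
1/(I(Z(L(-3, -5)), 21) + o(-31)) = 1/(-44 + (-31)²) = 1/(-44 + 961) = 1/917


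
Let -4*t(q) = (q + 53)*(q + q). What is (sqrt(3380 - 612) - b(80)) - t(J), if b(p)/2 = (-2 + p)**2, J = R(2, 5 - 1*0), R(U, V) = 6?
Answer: -11991 + 4*sqrt(173) ≈ -11938.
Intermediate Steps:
J = 6
b(p) = 2*(-2 + p)**2
t(q) = -q*(53 + q)/2 (t(q) = -(q + 53)*(q + q)/4 = -(53 + q)*2*q/4 = -q*(53 + q)/2)
(sqrt(3380 - 612) - b(80)) - t(J) = (sqrt(3380 - 612) - 2*(-2 + 80)**2) - (-1)*6*(53 + 6)/2 = (sqrt(2768) - 2*78**2) - (-1)*6*59/2 = (4*sqrt(173) - 2*6084) - 1*(-177) = (4*sqrt(173) - 1*12168) + 177 = (4*sqrt(173) - 12168) + 177 = (-12168 + 4*sqrt(173)) + 177 = -11991 + 4*sqrt(173)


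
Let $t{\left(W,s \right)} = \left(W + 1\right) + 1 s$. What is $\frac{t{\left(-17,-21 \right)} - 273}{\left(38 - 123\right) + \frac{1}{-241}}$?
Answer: $\frac{37355}{10243} \approx 3.6469$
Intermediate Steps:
$t{\left(W,s \right)} = 1 + W + s$ ($t{\left(W,s \right)} = \left(1 + W\right) + s = 1 + W + s$)
$\frac{t{\left(-17,-21 \right)} - 273}{\left(38 - 123\right) + \frac{1}{-241}} = \frac{\left(1 - 17 - 21\right) - 273}{\left(38 - 123\right) + \frac{1}{-241}} = \frac{-37 - 273}{\left(38 - 123\right) - \frac{1}{241}} = - \frac{310}{-85 - \frac{1}{241}} = - \frac{310}{- \frac{20486}{241}} = \left(-310\right) \left(- \frac{241}{20486}\right) = \frac{37355}{10243}$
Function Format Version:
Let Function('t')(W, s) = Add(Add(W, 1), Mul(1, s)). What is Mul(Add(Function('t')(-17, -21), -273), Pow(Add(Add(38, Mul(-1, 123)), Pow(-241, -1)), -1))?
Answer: Rational(37355, 10243) ≈ 3.6469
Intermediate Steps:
Function('t')(W, s) = Add(1, W, s) (Function('t')(W, s) = Add(Add(1, W), s) = Add(1, W, s))
Mul(Add(Function('t')(-17, -21), -273), Pow(Add(Add(38, Mul(-1, 123)), Pow(-241, -1)), -1)) = Mul(Add(Add(1, -17, -21), -273), Pow(Add(Add(38, Mul(-1, 123)), Pow(-241, -1)), -1)) = Mul(Add(-37, -273), Pow(Add(Add(38, -123), Rational(-1, 241)), -1)) = Mul(-310, Pow(Add(-85, Rational(-1, 241)), -1)) = Mul(-310, Pow(Rational(-20486, 241), -1)) = Mul(-310, Rational(-241, 20486)) = Rational(37355, 10243)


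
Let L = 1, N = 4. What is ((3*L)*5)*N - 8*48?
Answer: -324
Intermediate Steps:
((3*L)*5)*N - 8*48 = ((3*1)*5)*4 - 8*48 = (3*5)*4 - 384 = 15*4 - 384 = 60 - 384 = -324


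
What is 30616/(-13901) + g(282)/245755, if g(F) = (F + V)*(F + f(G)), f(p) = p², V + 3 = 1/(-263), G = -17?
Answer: -1396401353944/898471187065 ≈ -1.5542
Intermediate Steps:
V = -790/263 (V = -3 + 1/(-263) = -3 - 1/263 = -790/263 ≈ -3.0038)
g(F) = (289 + F)*(-790/263 + F) (g(F) = (F - 790/263)*(F + (-17)²) = (-790/263 + F)*(F + 289) = (-790/263 + F)*(289 + F) = (289 + F)*(-790/263 + F))
30616/(-13901) + g(282)/245755 = 30616/(-13901) + (-228310/263 + 282² + (75217/263)*282)/245755 = 30616*(-1/13901) + (-228310/263 + 79524 + 21211194/263)*(1/245755) = -30616/13901 + (41897696/263)*(1/245755) = -30616/13901 + 41897696/64633565 = -1396401353944/898471187065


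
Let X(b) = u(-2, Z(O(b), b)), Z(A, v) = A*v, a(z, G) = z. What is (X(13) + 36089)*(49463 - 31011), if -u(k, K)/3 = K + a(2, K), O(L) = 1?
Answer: 665083888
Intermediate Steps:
u(k, K) = -6 - 3*K (u(k, K) = -3*(K + 2) = -3*(2 + K) = -6 - 3*K)
X(b) = -6 - 3*b
(X(13) + 36089)*(49463 - 31011) = ((-6 - 3*13) + 36089)*(49463 - 31011) = ((-6 - 39) + 36089)*18452 = (-45 + 36089)*18452 = 36044*18452 = 665083888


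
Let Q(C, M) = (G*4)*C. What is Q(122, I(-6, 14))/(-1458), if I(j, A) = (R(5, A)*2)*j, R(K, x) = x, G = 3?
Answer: -244/243 ≈ -1.0041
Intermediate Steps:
I(j, A) = 2*A*j (I(j, A) = (A*2)*j = (2*A)*j = 2*A*j)
Q(C, M) = 12*C (Q(C, M) = (3*4)*C = 12*C)
Q(122, I(-6, 14))/(-1458) = (12*122)/(-1458) = 1464*(-1/1458) = -244/243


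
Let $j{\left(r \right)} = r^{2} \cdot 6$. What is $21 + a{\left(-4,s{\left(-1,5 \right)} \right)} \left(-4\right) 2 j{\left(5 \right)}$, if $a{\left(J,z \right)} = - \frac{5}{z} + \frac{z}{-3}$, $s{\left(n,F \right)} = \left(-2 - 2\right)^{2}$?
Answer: $6796$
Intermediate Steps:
$s{\left(n,F \right)} = 16$ ($s{\left(n,F \right)} = \left(-4\right)^{2} = 16$)
$a{\left(J,z \right)} = - \frac{5}{z} - \frac{z}{3}$ ($a{\left(J,z \right)} = - \frac{5}{z} + z \left(- \frac{1}{3}\right) = - \frac{5}{z} - \frac{z}{3}$)
$j{\left(r \right)} = 6 r^{2}$
$21 + a{\left(-4,s{\left(-1,5 \right)} \right)} \left(-4\right) 2 j{\left(5 \right)} = 21 + \left(- \frac{5}{16} - \frac{16}{3}\right) \left(-4\right) 2 \cdot 6 \cdot 5^{2} = 21 + \left(\left(-5\right) \frac{1}{16} - \frac{16}{3}\right) \left(- 8 \cdot 6 \cdot 25\right) = 21 + \left(- \frac{5}{16} - \frac{16}{3}\right) \left(\left(-8\right) 150\right) = 21 - -6775 = 21 + 6775 = 6796$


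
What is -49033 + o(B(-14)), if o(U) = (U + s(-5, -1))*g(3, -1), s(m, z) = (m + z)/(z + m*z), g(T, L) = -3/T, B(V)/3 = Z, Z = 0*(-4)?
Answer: -98063/2 ≈ -49032.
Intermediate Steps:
Z = 0
B(V) = 0 (B(V) = 3*0 = 0)
s(m, z) = (m + z)/(z + m*z)
o(U) = 3/2 - U (o(U) = (U + (-5 - 1)/((-1)*(1 - 5)))*(-3/3) = (U - 1*(-6)/(-4))*(-3*⅓) = (U - 1*(-¼)*(-6))*(-1) = (U - 3/2)*(-1) = (-3/2 + U)*(-1) = 3/2 - U)
-49033 + o(B(-14)) = -49033 + (3/2 - 1*0) = -49033 + (3/2 + 0) = -49033 + 3/2 = -98063/2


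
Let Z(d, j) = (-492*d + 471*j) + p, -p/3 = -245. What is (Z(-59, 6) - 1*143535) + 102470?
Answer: -8476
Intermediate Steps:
p = 735 (p = -3*(-245) = 735)
Z(d, j) = 735 - 492*d + 471*j (Z(d, j) = (-492*d + 471*j) + 735 = 735 - 492*d + 471*j)
(Z(-59, 6) - 1*143535) + 102470 = ((735 - 492*(-59) + 471*6) - 1*143535) + 102470 = ((735 + 29028 + 2826) - 143535) + 102470 = (32589 - 143535) + 102470 = -110946 + 102470 = -8476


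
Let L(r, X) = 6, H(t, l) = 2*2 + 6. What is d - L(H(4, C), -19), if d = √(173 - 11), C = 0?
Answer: -6 + 9*√2 ≈ 6.7279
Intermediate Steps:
d = 9*√2 (d = √162 = 9*√2 ≈ 12.728)
H(t, l) = 10 (H(t, l) = 4 + 6 = 10)
d - L(H(4, C), -19) = 9*√2 - 1*6 = 9*√2 - 6 = -6 + 9*√2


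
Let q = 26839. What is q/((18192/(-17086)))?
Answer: -229285577/9096 ≈ -25207.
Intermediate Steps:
q/((18192/(-17086))) = 26839/((18192/(-17086))) = 26839/((18192*(-1/17086))) = 26839/(-9096/8543) = 26839*(-8543/9096) = -229285577/9096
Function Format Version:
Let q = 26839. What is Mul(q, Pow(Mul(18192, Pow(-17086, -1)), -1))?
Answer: Rational(-229285577, 9096) ≈ -25207.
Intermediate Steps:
Mul(q, Pow(Mul(18192, Pow(-17086, -1)), -1)) = Mul(26839, Pow(Mul(18192, Pow(-17086, -1)), -1)) = Mul(26839, Pow(Mul(18192, Rational(-1, 17086)), -1)) = Mul(26839, Pow(Rational(-9096, 8543), -1)) = Mul(26839, Rational(-8543, 9096)) = Rational(-229285577, 9096)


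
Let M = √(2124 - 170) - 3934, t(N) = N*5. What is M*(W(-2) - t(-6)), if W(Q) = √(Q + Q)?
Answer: -2*(15 + I)*(3934 - √1954) ≈ -1.1669e+5 - 7779.6*I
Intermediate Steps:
W(Q) = √2*√Q (W(Q) = √(2*Q) = √2*√Q)
t(N) = 5*N
M = -3934 + √1954 (M = √1954 - 3934 = -3934 + √1954 ≈ -3889.8)
M*(W(-2) - t(-6)) = (-3934 + √1954)*(√2*√(-2) - 5*(-6)) = (-3934 + √1954)*(√2*(I*√2) - 1*(-30)) = (-3934 + √1954)*(2*I + 30) = (-3934 + √1954)*(30 + 2*I)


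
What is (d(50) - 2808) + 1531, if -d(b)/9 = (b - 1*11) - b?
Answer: -1178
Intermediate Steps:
d(b) = 99 (d(b) = -9*((b - 1*11) - b) = -9*((b - 11) - b) = -9*((-11 + b) - b) = -9*(-11) = 99)
(d(50) - 2808) + 1531 = (99 - 2808) + 1531 = -2709 + 1531 = -1178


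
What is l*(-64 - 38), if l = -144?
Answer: 14688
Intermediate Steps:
l*(-64 - 38) = -144*(-64 - 38) = -144*(-102) = 14688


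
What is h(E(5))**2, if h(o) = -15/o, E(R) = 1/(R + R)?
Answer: 22500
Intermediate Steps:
E(R) = 1/(2*R)
h(E(5))**2 = (-15/((1/2)/5))**2 = (-15/((1/2)*(1/5)))**2 = (-15/1/10)**2 = (-15*10)**2 = (-150)**2 = 22500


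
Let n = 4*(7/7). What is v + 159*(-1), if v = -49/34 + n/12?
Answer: -16331/102 ≈ -160.11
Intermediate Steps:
n = 4 (n = 4*(7*(1/7)) = 4*1 = 4)
v = -113/102 (v = -49/34 + 4/12 = -49*1/34 + 4*(1/12) = -49/34 + 1/3 = -113/102 ≈ -1.1078)
v + 159*(-1) = -113/102 + 159*(-1) = -113/102 - 159 = -16331/102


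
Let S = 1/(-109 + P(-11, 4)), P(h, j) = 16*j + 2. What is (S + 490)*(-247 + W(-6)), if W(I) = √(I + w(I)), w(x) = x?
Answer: -5204043/43 + 42138*I*√3/43 ≈ -1.2102e+5 + 1697.3*I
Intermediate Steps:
P(h, j) = 2 + 16*j
W(I) = √2*√I (W(I) = √(I + I) = √(2*I) = √2*√I)
S = -1/43 (S = 1/(-109 + (2 + 16*4)) = 1/(-109 + (2 + 64)) = 1/(-109 + 66) = 1/(-43) = -1/43 ≈ -0.023256)
(S + 490)*(-247 + W(-6)) = (-1/43 + 490)*(-247 + √2*√(-6)) = 21069*(-247 + √2*(I*√6))/43 = 21069*(-247 + 2*I*√3)/43 = -5204043/43 + 42138*I*√3/43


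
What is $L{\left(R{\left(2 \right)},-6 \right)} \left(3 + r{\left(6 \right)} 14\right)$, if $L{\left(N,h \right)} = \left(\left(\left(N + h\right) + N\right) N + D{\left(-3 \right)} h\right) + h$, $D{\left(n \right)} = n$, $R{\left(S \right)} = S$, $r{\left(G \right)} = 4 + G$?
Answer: $1144$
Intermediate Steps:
$L{\left(N,h \right)} = - 2 h + N \left(h + 2 N\right)$ ($L{\left(N,h \right)} = \left(\left(\left(N + h\right) + N\right) N - 3 h\right) + h = \left(\left(h + 2 N\right) N - 3 h\right) + h = \left(N \left(h + 2 N\right) - 3 h\right) + h = \left(- 3 h + N \left(h + 2 N\right)\right) + h = - 2 h + N \left(h + 2 N\right)$)
$L{\left(R{\left(2 \right)},-6 \right)} \left(3 + r{\left(6 \right)} 14\right) = \left(\left(-2\right) \left(-6\right) + 2 \cdot 2^{2} + 2 \left(-6\right)\right) \left(3 + \left(4 + 6\right) 14\right) = \left(12 + 2 \cdot 4 - 12\right) \left(3 + 10 \cdot 14\right) = \left(12 + 8 - 12\right) \left(3 + 140\right) = 8 \cdot 143 = 1144$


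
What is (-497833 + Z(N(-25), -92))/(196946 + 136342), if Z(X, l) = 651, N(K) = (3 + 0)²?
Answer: -248591/166644 ≈ -1.4917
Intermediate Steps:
N(K) = 9 (N(K) = 3² = 9)
(-497833 + Z(N(-25), -92))/(196946 + 136342) = (-497833 + 651)/(196946 + 136342) = -497182/333288 = -497182*1/333288 = -248591/166644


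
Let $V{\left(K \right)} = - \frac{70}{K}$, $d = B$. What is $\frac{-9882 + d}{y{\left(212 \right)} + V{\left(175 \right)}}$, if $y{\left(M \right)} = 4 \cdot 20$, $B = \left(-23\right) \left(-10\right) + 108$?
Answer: $- \frac{23860}{199} \approx -119.9$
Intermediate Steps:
$B = 338$ ($B = 230 + 108 = 338$)
$d = 338$
$y{\left(M \right)} = 80$
$\frac{-9882 + d}{y{\left(212 \right)} + V{\left(175 \right)}} = \frac{-9882 + 338}{80 - \frac{70}{175}} = - \frac{9544}{80 - \frac{2}{5}} = - \frac{9544}{\frac{398}{5}} = \left(-9544\right) \frac{5}{398} = - \frac{23860}{199}$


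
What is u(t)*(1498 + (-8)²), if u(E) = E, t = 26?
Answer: 40612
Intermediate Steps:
u(t)*(1498 + (-8)²) = 26*(1498 + (-8)²) = 26*(1498 + 64) = 26*1562 = 40612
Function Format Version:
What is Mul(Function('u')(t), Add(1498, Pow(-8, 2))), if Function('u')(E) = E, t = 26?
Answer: 40612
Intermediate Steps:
Mul(Function('u')(t), Add(1498, Pow(-8, 2))) = Mul(26, Add(1498, Pow(-8, 2))) = Mul(26, Add(1498, 64)) = Mul(26, 1562) = 40612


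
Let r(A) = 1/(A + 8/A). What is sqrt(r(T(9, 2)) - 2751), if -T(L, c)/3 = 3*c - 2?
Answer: I*sqrt(3972558)/38 ≈ 52.451*I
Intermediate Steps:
T(L, c) = 6 - 9*c (T(L, c) = -3*(3*c - 2) = -3*(-2 + 3*c) = 6 - 9*c)
sqrt(r(T(9, 2)) - 2751) = sqrt((6 - 9*2)/(8 + (6 - 9*2)**2) - 2751) = sqrt((6 - 18)/(8 + (6 - 18)**2) - 2751) = sqrt(-12/(8 + (-12)**2) - 2751) = sqrt(-12/(8 + 144) - 2751) = sqrt(-12/152 - 2751) = sqrt(-12*1/152 - 2751) = sqrt(-3/38 - 2751) = sqrt(-104541/38) = I*sqrt(3972558)/38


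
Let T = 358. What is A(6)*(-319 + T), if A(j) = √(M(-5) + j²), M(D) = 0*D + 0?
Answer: 234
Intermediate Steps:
M(D) = 0 (M(D) = 0 + 0 = 0)
A(j) = √(j²) (A(j) = √(0 + j²) = √(j²))
A(6)*(-319 + T) = √(6²)*(-319 + 358) = √36*39 = 6*39 = 234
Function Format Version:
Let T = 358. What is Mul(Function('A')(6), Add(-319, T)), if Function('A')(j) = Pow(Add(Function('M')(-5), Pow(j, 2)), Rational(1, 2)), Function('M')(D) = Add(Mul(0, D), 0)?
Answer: 234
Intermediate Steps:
Function('M')(D) = 0 (Function('M')(D) = Add(0, 0) = 0)
Function('A')(j) = Pow(Pow(j, 2), Rational(1, 2)) (Function('A')(j) = Pow(Add(0, Pow(j, 2)), Rational(1, 2)) = Pow(Pow(j, 2), Rational(1, 2)))
Mul(Function('A')(6), Add(-319, T)) = Mul(Pow(Pow(6, 2), Rational(1, 2)), Add(-319, 358)) = Mul(Pow(36, Rational(1, 2)), 39) = Mul(6, 39) = 234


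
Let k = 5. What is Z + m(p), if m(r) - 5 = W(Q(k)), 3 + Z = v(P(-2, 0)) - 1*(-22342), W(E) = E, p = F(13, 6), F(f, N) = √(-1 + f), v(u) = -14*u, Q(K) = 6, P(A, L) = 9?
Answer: 22224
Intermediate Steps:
p = 2*√3 (p = √(-1 + 13) = √12 = 2*√3 ≈ 3.4641)
Z = 22213 (Z = -3 + (-14*9 - 1*(-22342)) = -3 + (-126 + 22342) = -3 + 22216 = 22213)
m(r) = 11 (m(r) = 5 + 6 = 11)
Z + m(p) = 22213 + 11 = 22224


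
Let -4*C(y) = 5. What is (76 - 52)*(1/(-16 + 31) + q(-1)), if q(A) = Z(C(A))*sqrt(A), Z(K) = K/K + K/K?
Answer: 8/5 + 48*I ≈ 1.6 + 48.0*I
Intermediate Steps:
C(y) = -5/4 (C(y) = -1/4*5 = -5/4)
Z(K) = 2 (Z(K) = 1 + 1 = 2)
q(A) = 2*sqrt(A)
(76 - 52)*(1/(-16 + 31) + q(-1)) = (76 - 52)*(1/(-16 + 31) + 2*sqrt(-1)) = 24*(1/15 + 2*I) = 8/5 + 48*I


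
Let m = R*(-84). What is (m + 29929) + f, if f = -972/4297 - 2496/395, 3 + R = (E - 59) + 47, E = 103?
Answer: 38241278903/1697315 ≈ 22530.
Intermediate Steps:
R = 88 (R = -3 + ((103 - 59) + 47) = -3 + (44 + 47) = -3 + 91 = 88)
f = -11109252/1697315 (f = -972*1/4297 - 2496*1/395 = -972/4297 - 2496/395 = -11109252/1697315 ≈ -6.5452)
m = -7392 (m = 88*(-84) = -7392)
(m + 29929) + f = (-7392 + 29929) - 11109252/1697315 = 22537 - 11109252/1697315 = 38241278903/1697315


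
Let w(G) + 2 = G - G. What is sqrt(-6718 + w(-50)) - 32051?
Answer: -32051 + 8*I*sqrt(105) ≈ -32051.0 + 81.976*I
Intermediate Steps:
w(G) = -2 (w(G) = -2 + (G - G) = -2 + 0 = -2)
sqrt(-6718 + w(-50)) - 32051 = sqrt(-6718 - 2) - 32051 = sqrt(-6720) - 32051 = 8*I*sqrt(105) - 32051 = -32051 + 8*I*sqrt(105)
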